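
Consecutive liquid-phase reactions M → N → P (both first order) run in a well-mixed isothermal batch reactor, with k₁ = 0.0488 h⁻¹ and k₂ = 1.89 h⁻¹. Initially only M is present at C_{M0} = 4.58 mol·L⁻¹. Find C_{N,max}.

0.107 mol·L⁻¹

At the optimum, C_{N,max}/C_{M0} = (k₁/k₂)^[k₂/(k₂−k₁)].
= (0.0488/1.89)^(1.89/(1.89−0.0488)) = (0.02582)^(1.027) = 0.02344.
C_{N,max} = 0.02344×4.58 = 0.107 mol·L⁻¹.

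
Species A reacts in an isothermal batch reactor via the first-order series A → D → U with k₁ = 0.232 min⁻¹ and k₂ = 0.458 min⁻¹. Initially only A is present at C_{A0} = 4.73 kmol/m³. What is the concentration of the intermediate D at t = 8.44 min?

The intermediate concentration in a first-order A→B→C sequence is C_D = k₁C_{A0}(e^(−k₁t) − e^(−k₂t))/(k₂−k₁).
e^(−k₁t) = e^(−0.232×8.44) = e^(−1.958) = 0.1411; e^(−k₂t) = e^(−3.866) = 0.02095.
C_D = 0.232×4.73/(0.458−0.232) × (0.1411−0.02095) = 4.856×0.1202 = 0.5835 kmol/m³.

0.584 kmol/m³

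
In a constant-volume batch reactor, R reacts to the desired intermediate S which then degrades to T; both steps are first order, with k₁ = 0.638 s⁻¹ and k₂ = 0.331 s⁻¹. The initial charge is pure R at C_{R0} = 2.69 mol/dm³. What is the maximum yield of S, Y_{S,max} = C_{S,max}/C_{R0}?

At the optimum, C_{S,max}/C_{R0} = (k₁/k₂)^[k₂/(k₂−k₁)].
= (0.638/0.331)^(0.331/(0.331−0.638)) = (1.927)^(-1.078) = 0.4929.

0.493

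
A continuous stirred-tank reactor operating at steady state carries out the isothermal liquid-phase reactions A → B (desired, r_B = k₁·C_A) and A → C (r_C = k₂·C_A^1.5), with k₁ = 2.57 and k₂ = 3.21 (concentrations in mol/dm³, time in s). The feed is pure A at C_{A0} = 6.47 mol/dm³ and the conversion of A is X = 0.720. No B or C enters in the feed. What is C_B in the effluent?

1.74 mol/dm³

Exit C_A = C_{A0}(1−X) = 6.47×0.280 = 1.812 mol/dm³.
Rates in a CSTR are evaluated at the outlet concentration: r_B = 2.57×1.812 = 4.656, r_C = 3.21×1.812^1.5 = 7.827.
Fraction of consumed A going to B: r_B/(r_B+r_C) = 0.3730.
C_B = 0.3730·C_{A0}·X = 0.3730×6.47×0.720 = 1.74 mol/dm³.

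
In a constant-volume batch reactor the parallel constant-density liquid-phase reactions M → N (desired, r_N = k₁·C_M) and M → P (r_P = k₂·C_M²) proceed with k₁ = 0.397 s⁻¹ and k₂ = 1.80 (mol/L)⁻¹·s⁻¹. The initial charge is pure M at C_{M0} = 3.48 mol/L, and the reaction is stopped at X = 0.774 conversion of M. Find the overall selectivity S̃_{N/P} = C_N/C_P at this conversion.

C_M = C_{M0}(1−X) = 0.7865 mol/L.
Along a PFR/batch, dC_N/dC_M = −r_N/(r_N+r_P) = −k₁/(k₁+k₂·C_M).
Integrating from C_{M0} to C_M: C_N = (0.397/1.80)·ln[(0.397+1.80·3.48)/(0.397+1.80·0.786)] = 0.2206·ln(6.661/1.813) = 0.2870 mol/L.
C_P = (C_{M0}−C_M)−C_N = 2.406 mol/L; S̃_{N/P} = 0.2870/2.406 = 0.119.

0.119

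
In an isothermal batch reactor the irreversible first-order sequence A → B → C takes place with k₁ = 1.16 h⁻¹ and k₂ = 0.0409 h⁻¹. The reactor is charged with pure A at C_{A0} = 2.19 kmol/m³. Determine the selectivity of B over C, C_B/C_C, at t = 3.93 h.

Solving the coupled first-order balances gives C_B(t) = [k₁/(k₂−k₁)]·C_{A0}·(e^(−k₁t) − e^(−k₂t)).
e^(−k₁t) = e^(−1.16×3.93) = e^(−4.559) = 0.01047; e^(−k₂t) = e^(−0.1607) = 0.8515.
C_B = 1.16×2.19/(0.0409−1.16) × (0.01047−0.8515) = (-2.270)×(-0.8410) = 1.909 kmol/m³.
C_A = C_{A0}e^(−k₁t) = 0.02294 kmol/m³, so C_C = C_{A0}−C_A−C_B = 0.2579 kmol/m³; C_B/C_C = 7.40.

7.40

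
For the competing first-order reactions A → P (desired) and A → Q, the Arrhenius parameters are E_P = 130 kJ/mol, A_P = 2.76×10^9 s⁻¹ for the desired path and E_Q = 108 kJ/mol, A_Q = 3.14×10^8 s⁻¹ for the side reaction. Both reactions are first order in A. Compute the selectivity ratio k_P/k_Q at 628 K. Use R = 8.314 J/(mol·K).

Since both paths have the same order in A, the concentration cancels and S_{P/Q} = k_P/k_Q = (A_P/A_Q)·exp[(E_Q−E_P)/(RT)].
(E_Q−E_P)/(RT) = (108−130)×10³/(8.314×628) = -22000/5221 = -4.214.
k_P/k_Q = (2.76×10^9/3.14×10^8)·exp(-4.214) = 8.790 × 0.01479 = 0.130.

0.130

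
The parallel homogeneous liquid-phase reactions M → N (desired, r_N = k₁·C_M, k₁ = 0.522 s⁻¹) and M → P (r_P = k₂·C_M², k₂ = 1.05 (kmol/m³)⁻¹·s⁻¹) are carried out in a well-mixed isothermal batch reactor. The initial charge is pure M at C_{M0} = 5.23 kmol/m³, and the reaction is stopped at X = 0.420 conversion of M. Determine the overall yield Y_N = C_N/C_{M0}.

C_M = C_{M0}(1−X) = 3.033 kmol/m³.
Along a PFR/batch, dC_N/dC_M = −r_N/(r_N+r_P) = −k₁/(k₁+k₂·C_M).
Integrating from C_{M0} to C_M: C_N = (0.522/1.05)·ln[(0.522+1.05·5.23)/(0.522+1.05·3.03)] = 0.4971·ln(6.014/3.707) = 0.2405 kmol/m³.
Y_N = C_N/C_{M0} = 0.2405/5.23 = 0.0460.

0.0460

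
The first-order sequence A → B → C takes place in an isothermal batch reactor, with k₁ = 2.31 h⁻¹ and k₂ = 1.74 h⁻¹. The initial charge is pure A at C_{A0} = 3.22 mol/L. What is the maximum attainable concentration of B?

Evaluating C_B at t_opt = ln(k₂/k₁)/(k₂−k₁) gives C_{B,max}/C_{A0} = (k₁/k₂)^[k₂/(k₂−k₁)].
= (2.31/1.74)^(1.74/(1.74−2.31)) = (1.328)^(-3.053) = 0.4211.
C_{B,max} = 0.4211×3.22 = 1.36 mol/L.

1.36 mol/L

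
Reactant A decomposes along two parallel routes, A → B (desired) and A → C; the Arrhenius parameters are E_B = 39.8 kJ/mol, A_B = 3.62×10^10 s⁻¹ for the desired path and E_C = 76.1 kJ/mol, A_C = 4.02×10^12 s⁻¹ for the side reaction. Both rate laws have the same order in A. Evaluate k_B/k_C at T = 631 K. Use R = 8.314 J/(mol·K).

Since both paths have the same order in A, the concentration cancels and S_{B/C} = k_B/k_C = (A_B/A_C)·exp[(E_C−E_B)/(RT)].
(E_C−E_B)/(RT) = (76.1−39.8)×10³/(8.314×631) = 36300/5246 = 6.919.
k_B/k_C = (3.62×10^10/4.02×10^12)·exp(6.919) = 0.009005 × 1012 = 9.11.
Since E_B < E_C, lowering the temperature improves selectivity toward B.

9.11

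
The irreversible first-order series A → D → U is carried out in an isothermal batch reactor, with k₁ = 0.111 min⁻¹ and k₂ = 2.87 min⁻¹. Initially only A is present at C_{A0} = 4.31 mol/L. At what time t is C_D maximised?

1.18 min

For first-order series the maximum of C_D occurs at t_opt = ln(k₂/k₁)/(k₂−k₁).
= ln(2.87/0.111)/(2.87−0.111) = ln(25.86)/2.759 = 3.253/2.759 = 1.18 min.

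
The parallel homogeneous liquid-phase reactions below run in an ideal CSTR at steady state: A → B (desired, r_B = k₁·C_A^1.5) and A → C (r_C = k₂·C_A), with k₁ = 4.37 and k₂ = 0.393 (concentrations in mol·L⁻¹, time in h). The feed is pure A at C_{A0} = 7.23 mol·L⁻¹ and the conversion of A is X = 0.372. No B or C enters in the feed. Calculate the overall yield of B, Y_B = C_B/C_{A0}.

0.357

Exit C_A = C_{A0}(1−X) = 7.23×0.628 = 4.540 mol·L⁻¹.
A CSTR operates uniformly at the exit composition, giving r_B = 42.28 and r_C = 1.784 (each k·C_A^n at C_A = 4.540).
Fraction of consumed A going to B: r_B/(r_B+r_C) = 0.9595.
C_B = 0.9595·C_{A0}·X = 0.9595×7.23×0.372 = 2.58 mol·L⁻¹; Y_B = C_B/C_{A0} = 0.357.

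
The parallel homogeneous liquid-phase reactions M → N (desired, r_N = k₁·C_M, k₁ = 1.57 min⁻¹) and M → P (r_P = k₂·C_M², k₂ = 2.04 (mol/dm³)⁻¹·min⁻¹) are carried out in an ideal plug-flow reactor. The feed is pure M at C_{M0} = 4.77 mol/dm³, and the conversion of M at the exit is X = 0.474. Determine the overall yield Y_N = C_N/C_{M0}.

C_M = C_{M0}(1−X) = 2.509 mol/dm³.
Along a PFR/batch, dC_N/dC_M = −r_N/(r_N+r_P) = −k₁/(k₁+k₂·C_M).
Integrating from C_{M0} to C_M: C_N = (1.57/2.04)·ln[(1.57+2.04·4.77)/(1.57+2.04·2.51)] = 0.7696·ln(11.30/6.688) = 0.4037 mol/dm³.
Y_N = C_N/C_{M0} = 0.4037/4.77 = 0.0846.

0.0846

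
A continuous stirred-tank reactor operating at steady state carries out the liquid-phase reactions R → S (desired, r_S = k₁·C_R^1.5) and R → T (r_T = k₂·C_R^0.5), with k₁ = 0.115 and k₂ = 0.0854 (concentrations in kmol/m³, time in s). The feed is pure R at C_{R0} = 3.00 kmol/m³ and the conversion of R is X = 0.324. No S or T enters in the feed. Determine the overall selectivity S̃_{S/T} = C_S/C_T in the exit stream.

Exit C_R = C_{R0}(1−X) = 3.00×0.676 = 2.028 kmol/m³.
In a CSTR the entire volume is at exit conditions, so r_S = 0.115×2.028^1.5 = 0.3321 and r_T = 0.0854×2.028^0.5 = 0.1216.
Overall selectivity = C_S/C_T = r_Sτ/(r_Tτ) = r_S/r_T = 2.73.

2.73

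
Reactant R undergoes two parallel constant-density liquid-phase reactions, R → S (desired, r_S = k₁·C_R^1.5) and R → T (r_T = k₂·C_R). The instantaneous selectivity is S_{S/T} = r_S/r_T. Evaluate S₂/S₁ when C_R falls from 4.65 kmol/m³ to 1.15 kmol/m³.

S_{S/T} = (k₁/k₂)·C_R^0.5, so S₂/S₁ = (C_{R,2}/C_{R,1})^0.5.
= (1.15/4.65)^0.5 = (0.2473)^0.5 = 0.497.
Selectivity toward S falls as C_R falls — high-concentration operation is favoured.

0.497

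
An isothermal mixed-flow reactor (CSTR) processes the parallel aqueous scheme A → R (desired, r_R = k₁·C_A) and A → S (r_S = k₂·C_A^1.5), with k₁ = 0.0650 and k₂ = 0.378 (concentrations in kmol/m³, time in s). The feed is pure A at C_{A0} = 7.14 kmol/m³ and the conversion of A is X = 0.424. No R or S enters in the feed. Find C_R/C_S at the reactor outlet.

0.0848

Exit C_A = C_{A0}(1−X) = 7.14×0.576 = 4.113 kmol/m³.
Rates in a CSTR are evaluated at the outlet concentration: r_R = 0.0650×4.113 = 0.2673, r_S = 0.378×4.113^1.5 = 3.153.
Overall selectivity = C_R/C_S = r_Rτ/(r_Sτ) = r_R/r_S = 0.0848.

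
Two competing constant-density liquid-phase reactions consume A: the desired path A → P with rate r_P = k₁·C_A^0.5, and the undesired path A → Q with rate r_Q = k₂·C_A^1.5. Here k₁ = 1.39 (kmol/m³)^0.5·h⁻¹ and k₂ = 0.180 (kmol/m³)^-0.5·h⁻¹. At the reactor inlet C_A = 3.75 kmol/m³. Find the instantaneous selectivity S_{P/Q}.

2.06

S_{P/Q} = r_P/r_Q = (k₁·C_A^0.5)/(k₂·C_A^1.5) = (k₁/k₂)·C_A⁻¹.
= (1.39×3.750^0.5) / (0.180×3.750^1.5) = 2.692/1.307 = 2.06.
The undesired path is higher order in A, so low C_A (CSTR or dilute feed) favours P.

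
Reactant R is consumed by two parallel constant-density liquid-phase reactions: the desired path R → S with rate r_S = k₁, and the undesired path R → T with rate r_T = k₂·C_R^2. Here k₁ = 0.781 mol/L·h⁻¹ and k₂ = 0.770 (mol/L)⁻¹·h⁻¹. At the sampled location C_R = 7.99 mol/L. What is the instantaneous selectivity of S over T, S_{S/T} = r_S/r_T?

S_{S/T} = r_S/r_T = (k₁)/(k₂·C_R^2) = (k₁/k₂)·C_R^-2.
= (0.781) / (0.770×7.990^2) = 0.7810/49.16 = 0.0159.
The undesired path is higher order in R, so low C_R (CSTR or dilute feed) favours S.

0.0159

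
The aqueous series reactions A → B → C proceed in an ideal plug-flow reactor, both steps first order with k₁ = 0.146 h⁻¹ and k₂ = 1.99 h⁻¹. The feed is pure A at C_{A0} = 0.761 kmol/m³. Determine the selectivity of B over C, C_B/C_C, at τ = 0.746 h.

Solving the coupled first-order balances gives C_B(τ) = [k₁/(k₂−k₁)]·C_{A0}·(e^(−k₁τ) − e^(−k₂τ)).
e^(−k₁τ) = e^(−0.146×0.746) = e^(−0.1089) = 0.8968; e^(−k₂τ) = e^(−1.485) = 0.2266.
C_B = 0.146×0.761/(1.99−0.146) × (0.8968−0.2266) = 0.06025×0.6702 = 0.04038 kmol/m³.
C_A = C_{A0}e^(−k₁τ) = 0.6825 kmol/m³, so C_C = C_{A0}−C_A−C_B = 0.03815 kmol/m³; C_B/C_C = 1.06.

1.06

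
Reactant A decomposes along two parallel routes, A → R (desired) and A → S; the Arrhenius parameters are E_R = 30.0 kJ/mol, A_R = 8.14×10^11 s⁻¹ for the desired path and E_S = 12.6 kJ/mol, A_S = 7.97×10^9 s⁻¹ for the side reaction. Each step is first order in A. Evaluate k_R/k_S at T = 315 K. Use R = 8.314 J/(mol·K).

0.133

With equal orders, S_{R/S} = k_R/k_S = (A_R/A_S)·exp[(E_S−E_R)/(RT)].
(E_S−E_R)/(RT) = (12.6−30.0)×10³/(8.314×315) = -17400/2619 = -6.644.
k_R/k_S = (8.14×10^11/7.97×10^9)·exp(-6.644) = 102.1 × 0.001302 = 0.133.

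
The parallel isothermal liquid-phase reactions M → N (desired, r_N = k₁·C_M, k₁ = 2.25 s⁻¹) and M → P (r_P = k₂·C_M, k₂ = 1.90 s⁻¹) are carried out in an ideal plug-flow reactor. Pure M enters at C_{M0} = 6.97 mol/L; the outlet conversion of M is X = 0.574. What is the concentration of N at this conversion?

2.17 mol/L

C_M = C_{M0}(1−X) = 2.969 mol/L.
Both paths are first order in M, so the instantaneous fraction to N is constant: dC_N/d(−C_M) = k₁/(k₁+k₂) = 0.5422.
C_N = 0.5422·(C_{M0}−C_M) = 0.5422×4.001 = 2.17 mol/L.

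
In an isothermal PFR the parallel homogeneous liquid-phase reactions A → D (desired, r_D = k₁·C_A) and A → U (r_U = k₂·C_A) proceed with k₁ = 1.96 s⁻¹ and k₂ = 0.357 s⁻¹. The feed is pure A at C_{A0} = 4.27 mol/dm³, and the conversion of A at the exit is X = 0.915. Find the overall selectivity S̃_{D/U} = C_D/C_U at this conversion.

C_A = C_{A0}(1−X) = 0.3629 mol/dm³.
Both paths are first order in A, so the instantaneous fraction to D is constant: dC_D/d(−C_A) = k₁/(k₁+k₂) = 0.8459.
C_D = 0.8459·(C_{A0}−C_A) = 0.8459×3.907 = 3.31 mol/dm³.
C_U = (C_{A0}−C_A)−C_D = 0.6020 mol/dm³; S̃_{D/U} = 3.305/0.6020 = 5.49.

5.49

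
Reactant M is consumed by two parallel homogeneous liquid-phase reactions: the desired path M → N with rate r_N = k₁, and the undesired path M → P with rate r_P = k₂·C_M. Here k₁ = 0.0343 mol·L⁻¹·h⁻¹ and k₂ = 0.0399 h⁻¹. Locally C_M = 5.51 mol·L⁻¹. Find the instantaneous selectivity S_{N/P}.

S_{N/P} = r_N/r_P = (k₁)/(k₂·C_M) = (k₁/k₂)·C_M⁻¹.
= (0.0343) / (0.0399×5.510) = 0.03430/0.2198 = 0.156.

0.156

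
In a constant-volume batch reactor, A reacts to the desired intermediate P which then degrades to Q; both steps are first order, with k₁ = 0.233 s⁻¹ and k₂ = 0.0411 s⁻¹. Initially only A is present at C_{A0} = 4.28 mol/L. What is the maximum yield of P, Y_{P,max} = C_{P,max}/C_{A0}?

For a first-order series the maximum intermediate yield is C_{P,max}/C_{A0} = (k₁/k₂)^[k₂/(k₂−k₁)].
= (0.233/0.0411)^(0.0411/(0.0411−0.233)) = (5.669)^(-0.2142) = 0.6896.

0.690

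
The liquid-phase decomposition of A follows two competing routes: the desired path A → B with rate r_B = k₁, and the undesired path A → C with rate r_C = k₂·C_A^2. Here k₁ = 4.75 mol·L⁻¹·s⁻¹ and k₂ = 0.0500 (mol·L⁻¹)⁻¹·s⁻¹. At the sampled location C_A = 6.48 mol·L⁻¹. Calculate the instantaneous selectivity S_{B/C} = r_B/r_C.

S_{B/C} = r_B/r_C = (k₁)/(k₂·C_A^2) = (k₁/k₂)·C_A^-2.
= (4.75) / (0.0500×6.480^2) = 4.750/2.100 = 2.26.
The undesired path is higher order in A, so low C_A (CSTR or dilute feed) favours B.

2.26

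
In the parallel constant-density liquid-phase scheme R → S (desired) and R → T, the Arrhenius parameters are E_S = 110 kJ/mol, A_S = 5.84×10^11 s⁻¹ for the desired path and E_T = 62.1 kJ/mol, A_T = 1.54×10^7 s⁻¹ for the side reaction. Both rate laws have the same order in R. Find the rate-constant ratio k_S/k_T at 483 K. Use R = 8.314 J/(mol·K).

k_S/k_T = (A_S/A_T)·exp[−(E_S−E_T)/(RT)] = (A_S/A_T)·exp[(E_T−E_S)/(RT)].
(E_T−E_S)/(RT) = (62.1−110)×10³/(8.314×483) = -47900/4016 = -11.93.
k_S/k_T = (5.84×10^11/1.54×10^7)·exp(-11.93) = 37922 × 6.601×10^-6 = 0.250.

0.250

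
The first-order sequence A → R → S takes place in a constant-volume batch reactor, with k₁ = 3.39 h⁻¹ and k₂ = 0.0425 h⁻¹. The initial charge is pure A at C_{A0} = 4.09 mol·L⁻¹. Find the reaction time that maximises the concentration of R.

Setting dC_R/dt = 0 gives t_opt = ln(k₂/k₁)/(k₂−k₁).
= ln(0.0425/3.39)/(0.0425−3.39) = ln(0.01254)/-3.348 = -4.379/-3.348 = 1.31 h.

1.31 h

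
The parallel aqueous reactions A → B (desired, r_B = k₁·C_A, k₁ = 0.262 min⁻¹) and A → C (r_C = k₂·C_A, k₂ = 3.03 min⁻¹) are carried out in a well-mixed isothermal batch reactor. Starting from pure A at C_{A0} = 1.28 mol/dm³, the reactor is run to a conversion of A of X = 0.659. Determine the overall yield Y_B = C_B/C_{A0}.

C_A = C_{A0}(1−X) = 0.4365 mol/dm³.
Both paths are first order in A, so the instantaneous fraction to B is constant: dC_B/d(−C_A) = k₁/(k₁+k₂) = 0.07959.
C_B = 0.07959·(C_{A0}−C_A) = 0.07959×0.8435 = 0.0671 mol/dm³.
Y_B = C_B/C_{A0} = 0.06713/1.28 = 0.0524.

0.0524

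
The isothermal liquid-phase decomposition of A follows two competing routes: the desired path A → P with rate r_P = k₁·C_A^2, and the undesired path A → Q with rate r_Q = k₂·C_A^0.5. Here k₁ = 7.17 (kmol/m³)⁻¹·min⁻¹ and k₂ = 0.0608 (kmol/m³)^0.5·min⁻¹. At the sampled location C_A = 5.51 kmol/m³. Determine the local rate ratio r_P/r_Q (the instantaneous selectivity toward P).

1525

S_{P/Q} = r_P/r_Q = (k₁·C_A^2)/(k₂·C_A^0.5) = (k₁/k₂)·C_A^1.5.
= (7.17×5.510^2) / (0.0608×5.510^0.5) = 217.7/0.1427 = 1525.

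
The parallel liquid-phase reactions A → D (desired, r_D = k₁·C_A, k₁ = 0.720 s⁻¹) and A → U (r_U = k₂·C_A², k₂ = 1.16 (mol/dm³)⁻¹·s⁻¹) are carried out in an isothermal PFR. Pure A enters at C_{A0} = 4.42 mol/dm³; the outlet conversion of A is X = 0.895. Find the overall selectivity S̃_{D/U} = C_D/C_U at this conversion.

0.318

C_A = C_{A0}(1−X) = 0.4641 mol/dm³.
Along a PFR/batch, dC_D/dC_A = −r_D/(r_D+r_U) = −k₁/(k₁+k₂·C_A).
Integrating from C_{A0} to C_A: C_D = (0.720/1.16)·ln[(0.720+1.16·4.42)/(0.720+1.16·0.464)] = 0.6207·ln(5.847/1.258) = 0.9535 mol/dm³.
C_U = (C_{A0}−C_A)−C_D = 3.002 mol/dm³; S̃_{D/U} = 0.9535/3.002 = 0.318.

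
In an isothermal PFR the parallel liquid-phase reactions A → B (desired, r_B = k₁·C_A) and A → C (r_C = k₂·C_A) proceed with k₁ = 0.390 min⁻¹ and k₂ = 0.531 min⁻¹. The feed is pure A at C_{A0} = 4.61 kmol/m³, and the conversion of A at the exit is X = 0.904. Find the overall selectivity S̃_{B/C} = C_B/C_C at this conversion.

C_A = C_{A0}(1−X) = 0.4426 kmol/m³.
Both paths are first order in A, so the instantaneous fraction to B is constant: dC_B/d(−C_A) = k₁/(k₁+k₂) = 0.4235.
C_B = 0.4235·(C_{A0}−C_A) = 0.4235×4.167 = 1.76 kmol/m³.
C_C = (C_{A0}−C_A)−C_B = 2.403 kmol/m³; S̃_{B/C} = 1.765/2.403 = 0.734.

0.734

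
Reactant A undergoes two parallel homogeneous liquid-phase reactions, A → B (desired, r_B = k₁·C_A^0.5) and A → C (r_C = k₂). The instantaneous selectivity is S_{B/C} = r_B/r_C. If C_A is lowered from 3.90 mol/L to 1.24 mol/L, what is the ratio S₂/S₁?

S_{B/C} = (k₁/k₂)·C_A^0.5, so S₂/S₁ = (C_{A,2}/C_{A,1})^0.5.
= (1.24/3.90)^0.5 = (0.3179)^0.5 = 0.564.

0.564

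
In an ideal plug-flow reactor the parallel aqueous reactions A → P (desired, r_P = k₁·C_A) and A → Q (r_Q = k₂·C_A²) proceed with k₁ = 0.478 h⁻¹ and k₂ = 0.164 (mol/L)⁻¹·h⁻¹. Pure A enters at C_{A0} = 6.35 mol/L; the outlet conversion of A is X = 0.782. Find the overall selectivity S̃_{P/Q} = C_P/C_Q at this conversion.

0.820

C_A = C_{A0}(1−X) = 1.384 mol/L.
Along a PFR/batch, dC_P/dC_A = −r_P/(r_P+r_Q) = −k₁/(k₁+k₂·C_A).
Integrating from C_{A0} to C_A: C_P = (0.478/0.164)·ln[(0.478+0.164·6.35)/(0.478+0.164·1.38)] = 2.915·ln(1.519/0.7050) = 2.238 mol/L.
C_Q = (C_{A0}−C_A)−C_P = 2.728 mol/L; S̃_{P/Q} = 2.238/2.728 = 0.820.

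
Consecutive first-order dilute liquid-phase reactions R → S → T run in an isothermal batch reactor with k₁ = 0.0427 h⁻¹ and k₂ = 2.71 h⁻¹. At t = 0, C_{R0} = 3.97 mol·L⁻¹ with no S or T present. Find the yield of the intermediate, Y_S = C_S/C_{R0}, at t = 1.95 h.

0.0146

Solving the coupled first-order balances gives C_S(t) = [k₁/(k₂−k₁)]·C_{R0}·(e^(−k₁t) − e^(−k₂t)).
e^(−k₁t) = e^(−0.0427×1.95) = e^(−0.08327) = 0.9201; e^(−k₂t) = e^(−5.284) = 0.005070.
C_S = 0.0427×3.97/(2.71−0.0427) × (0.9201−0.005070) = 0.06355×0.9150 = 0.05815 mol·L⁻¹.
Y_S = C_S/C_{R0} = 0.05815/3.97 = 0.0146.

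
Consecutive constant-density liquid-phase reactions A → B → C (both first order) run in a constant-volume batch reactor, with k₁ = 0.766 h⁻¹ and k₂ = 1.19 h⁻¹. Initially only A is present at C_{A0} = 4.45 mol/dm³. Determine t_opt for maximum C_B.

Setting dC_B/dt = 0 gives t_opt = ln(k₂/k₁)/(k₂−k₁).
= ln(1.19/0.766)/(1.19−0.766) = ln(1.554)/0.4240 = 0.4405/0.4240 = 1.04 h.

1.04 h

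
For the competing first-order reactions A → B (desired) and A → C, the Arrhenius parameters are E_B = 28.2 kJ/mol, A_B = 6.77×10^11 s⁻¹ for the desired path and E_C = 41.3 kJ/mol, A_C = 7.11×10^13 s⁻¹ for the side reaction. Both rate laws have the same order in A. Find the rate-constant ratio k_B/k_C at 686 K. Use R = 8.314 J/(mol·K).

With equal orders, S_{B/C} = k_B/k_C = (A_B/A_C)·exp[(E_C−E_B)/(RT)].
(E_C−E_B)/(RT) = (41.3−28.2)×10³/(8.314×686) = 13100/5703 = 2.297.
k_B/k_C = (6.77×10^11/7.11×10^13)·exp(2.297) = 0.009522 × 9.943 = 0.0947.

0.0947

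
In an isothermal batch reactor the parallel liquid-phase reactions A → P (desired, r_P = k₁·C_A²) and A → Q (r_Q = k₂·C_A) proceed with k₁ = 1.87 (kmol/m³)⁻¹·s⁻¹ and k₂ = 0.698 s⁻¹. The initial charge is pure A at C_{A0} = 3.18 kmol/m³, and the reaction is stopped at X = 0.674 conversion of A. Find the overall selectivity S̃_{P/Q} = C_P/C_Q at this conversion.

C_A = C_{A0}(1−X) = 1.037 kmol/m³.
Along a PFR/batch, dC_Q/dC_A = −r_Q/(r_P+r_Q) = −k₂/(k₂+k₁·C_A).
Integrating from C_{A0} to C_A: C_Q = (0.698/1.87)·ln[(0.698+1.87·3.18)/(0.698+1.87·1.04)] = 0.3733·ln(6.645/2.637) = 0.3450 kmol/m³.
Then C_P = (C_{A0}−C_A) − C_Q = 2.143 − 0.3450 = 1.798 kmol/m³.
S̃_{P/Q} = C_P/C_Q = 1.798/0.3450 = 5.21.

5.21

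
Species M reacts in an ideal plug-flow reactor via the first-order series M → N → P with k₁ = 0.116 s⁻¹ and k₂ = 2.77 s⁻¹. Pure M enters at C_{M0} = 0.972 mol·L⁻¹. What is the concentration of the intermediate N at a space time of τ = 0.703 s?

The intermediate concentration in a first-order A→B→C sequence is C_N = k₁C_{M0}(e^(−k₁τ) − e^(−k₂τ))/(k₂−k₁).
e^(−k₁τ) = e^(−0.116×0.703) = e^(−0.08155) = 0.9217; e^(−k₂τ) = e^(−1.947) = 0.1427.
C_N = 0.116×0.972/(2.77−0.116) × (0.9217−0.1427) = 0.04248×0.7790 = 0.03310 mol·L⁻¹.

0.0331 mol·L⁻¹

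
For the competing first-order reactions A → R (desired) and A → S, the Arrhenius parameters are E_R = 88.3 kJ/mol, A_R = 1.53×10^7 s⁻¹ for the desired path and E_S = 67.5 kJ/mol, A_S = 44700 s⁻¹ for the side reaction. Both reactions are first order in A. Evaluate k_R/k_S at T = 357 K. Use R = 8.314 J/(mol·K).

Since both paths have the same order in A, the concentration cancels and S_{R/S} = k_R/k_S = (A_R/A_S)·exp[(E_S−E_R)/(RT)].
(E_S−E_R)/(RT) = (67.5−88.3)×10³/(8.314×357) = -20800/2968 = -7.008.
k_R/k_S = (1.53×10^7/44700)·exp(-7.008) = 342.3 × 9.047×10^-4 = 0.310.
Since E_R > E_S, raising the temperature improves selectivity toward R.

0.310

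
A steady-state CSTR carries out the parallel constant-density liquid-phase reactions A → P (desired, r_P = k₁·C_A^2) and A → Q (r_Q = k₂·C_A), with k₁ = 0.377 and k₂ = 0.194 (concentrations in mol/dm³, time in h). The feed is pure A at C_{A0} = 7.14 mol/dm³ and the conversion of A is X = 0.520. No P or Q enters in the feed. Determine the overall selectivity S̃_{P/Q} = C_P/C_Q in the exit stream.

6.66

Exit C_A = C_{A0}(1−X) = 7.14×0.480 = 3.427 mol/dm³.
Rates in a CSTR are evaluated at the outlet concentration: r_P = 0.377×3.427^2 = 4.428, r_Q = 0.194×3.427 = 0.6649.
Overall selectivity = C_P/C_Q = r_Pτ/(r_Qτ) = r_P/r_Q = 6.66.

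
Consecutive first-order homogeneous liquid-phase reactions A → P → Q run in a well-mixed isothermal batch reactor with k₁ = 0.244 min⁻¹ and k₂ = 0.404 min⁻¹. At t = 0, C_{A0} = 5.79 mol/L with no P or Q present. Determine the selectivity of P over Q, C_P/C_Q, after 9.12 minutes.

0.165

Solving the coupled first-order balances gives C_P(t) = [k₁/(k₂−k₁)]·C_{A0}·(e^(−k₁t) − e^(−k₂t)).
e^(−k₁t) = e^(−0.244×9.12) = e^(−2.225) = 0.1080; e^(−k₂t) = e^(−3.684) = 0.02511.
C_P = 0.244×5.79/(0.404−0.244) × (0.1080−0.02511) = 8.830×0.08293 = 0.7322 mol/L.
C_A = C_{A0}e^(−k₁t) = 0.6255 mol/L, so C_Q = C_{A0}−C_A−C_P = 4.432 mol/L; C_P/C_Q = 0.165.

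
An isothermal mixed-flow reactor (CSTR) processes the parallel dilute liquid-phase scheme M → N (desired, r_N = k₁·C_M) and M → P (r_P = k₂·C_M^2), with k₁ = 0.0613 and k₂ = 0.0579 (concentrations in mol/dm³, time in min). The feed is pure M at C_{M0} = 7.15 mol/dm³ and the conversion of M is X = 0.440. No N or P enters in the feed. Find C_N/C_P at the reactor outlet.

Exit C_M = C_{M0}(1−X) = 7.15×0.560 = 4.004 mol/dm³.
In a CSTR the entire volume is at exit conditions, so r_N = 0.0613×4.004 = 0.2454 and r_P = 0.0579×4.004^2 = 0.9283.
Overall selectivity = C_N/C_P = r_Nτ/(r_Pτ) = r_N/r_P = 0.264.

0.264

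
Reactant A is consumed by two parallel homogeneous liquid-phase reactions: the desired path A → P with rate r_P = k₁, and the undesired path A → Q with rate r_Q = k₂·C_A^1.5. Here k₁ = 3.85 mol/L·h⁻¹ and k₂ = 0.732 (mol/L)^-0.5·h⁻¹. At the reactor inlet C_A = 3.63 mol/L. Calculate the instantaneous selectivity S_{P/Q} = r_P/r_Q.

0.760

S_{P/Q} = r_P/r_Q = (k₁)/(k₂·C_A^1.5) = (k₁/k₂)·C_A^-1.5.
= (3.85) / (0.732×3.630^1.5) = 3.850/5.063 = 0.760.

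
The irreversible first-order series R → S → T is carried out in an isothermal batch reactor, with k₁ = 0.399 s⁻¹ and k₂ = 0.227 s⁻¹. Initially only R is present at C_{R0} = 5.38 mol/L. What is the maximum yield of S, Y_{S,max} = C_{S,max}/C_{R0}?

0.475

At the optimum, C_{S,max}/C_{R0} = (k₁/k₂)^[k₂/(k₂−k₁)].
= (0.399/0.227)^(0.227/(0.227−0.399)) = (1.758)^(-1.320) = 0.4750.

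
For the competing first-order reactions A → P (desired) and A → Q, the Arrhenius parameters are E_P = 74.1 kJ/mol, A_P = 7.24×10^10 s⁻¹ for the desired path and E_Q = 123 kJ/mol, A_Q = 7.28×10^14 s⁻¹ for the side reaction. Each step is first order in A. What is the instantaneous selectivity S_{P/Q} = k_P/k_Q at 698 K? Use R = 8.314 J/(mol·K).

With equal orders, S_{P/Q} = k_P/k_Q = (A_P/A_Q)·exp[(E_Q−E_P)/(RT)].
(E_Q−E_P)/(RT) = (123−74.1)×10³/(8.314×698) = 48900/5803 = 8.426.
k_P/k_Q = (7.24×10^10/7.28×10^14)·exp(8.426) = 9.945×10^-5 × 4566 = 0.454.
Since E_P < E_Q, lowering the temperature improves selectivity toward P.

0.454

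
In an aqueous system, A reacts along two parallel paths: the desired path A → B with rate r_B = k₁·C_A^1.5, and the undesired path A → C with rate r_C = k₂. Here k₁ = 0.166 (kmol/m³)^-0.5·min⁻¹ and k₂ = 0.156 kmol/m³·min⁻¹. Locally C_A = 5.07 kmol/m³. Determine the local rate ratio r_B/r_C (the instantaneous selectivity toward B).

12.1

S_{B/C} = r_B/r_C = (k₁·C_A^1.5)/(k₂) = (k₁/k₂)·C_A^1.5.
= (0.166×5.070^1.5) / (0.156) = 1.895/0.1560 = 12.1.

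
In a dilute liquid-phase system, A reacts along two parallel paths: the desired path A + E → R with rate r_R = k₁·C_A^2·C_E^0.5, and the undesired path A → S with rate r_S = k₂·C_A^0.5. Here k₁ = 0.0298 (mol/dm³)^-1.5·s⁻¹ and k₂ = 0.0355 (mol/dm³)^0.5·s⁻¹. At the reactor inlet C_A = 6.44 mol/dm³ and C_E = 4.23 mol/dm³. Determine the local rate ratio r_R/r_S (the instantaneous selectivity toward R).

S_{R/S} = r_R/r_S = (k₁·C_A^2·C_E^0.5)/(k₂·C_A^0.5) = (k₁/k₂)·C_A^1.5·C_E^0.5.
= (0.0298×6.440^2×4.230^0.5) / (0.0355×6.440^0.5) = 2.542/0.09009 = 28.2.

28.2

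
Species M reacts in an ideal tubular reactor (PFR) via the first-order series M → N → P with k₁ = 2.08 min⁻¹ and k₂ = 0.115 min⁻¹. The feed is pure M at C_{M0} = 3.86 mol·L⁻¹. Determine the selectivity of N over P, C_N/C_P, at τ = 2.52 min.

3.78

The intermediate concentration in a first-order A→B→C sequence is C_N = k₁C_{M0}(e^(−k₁τ) − e^(−k₂τ))/(k₂−k₁).
e^(−k₁τ) = e^(−2.08×2.52) = e^(−5.242) = 0.005292; e^(−k₂τ) = e^(−0.2898) = 0.7484.
C_N = 2.08×3.86/(0.115−2.08) × (0.005292−0.7484) = (-4.086)×(-0.7431) = 3.036 mol·L⁻¹.
C_M = C_{M0}e^(−k₁τ) = 0.02043 mol·L⁻¹, so C_P = C_{M0}−C_M−C_N = 0.8033 mol·L⁻¹; C_N/C_P = 3.78.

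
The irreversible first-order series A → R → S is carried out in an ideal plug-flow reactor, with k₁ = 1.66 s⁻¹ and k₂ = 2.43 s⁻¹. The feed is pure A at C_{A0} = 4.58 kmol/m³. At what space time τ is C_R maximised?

0.495 s

For first-order series the maximum of C_R occurs at τ_opt = ln(k₂/k₁)/(k₂−k₁).
= ln(2.43/1.66)/(2.43−1.66) = ln(1.464)/0.7700 = 0.3811/0.7700 = 0.495 s.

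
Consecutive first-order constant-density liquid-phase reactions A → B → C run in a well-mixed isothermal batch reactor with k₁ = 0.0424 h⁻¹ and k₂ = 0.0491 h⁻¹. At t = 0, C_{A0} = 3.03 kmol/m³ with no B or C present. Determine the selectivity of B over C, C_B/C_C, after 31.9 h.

0.738

Solving the coupled first-order balances gives C_B(t) = [k₁/(k₂−k₁)]·C_{A0}·(e^(−k₁t) − e^(−k₂t)).
e^(−k₁t) = e^(−0.0424×31.9) = e^(−1.353) = 0.2586; e^(−k₂t) = e^(−1.566) = 0.2088.
C_B = 0.0424×3.03/(0.0491−0.0424) × (0.2586−0.2088) = 19.17×0.04976 = 0.9541 kmol/m³.
C_A = C_{A0}e^(−k₁t) = 0.7835 kmol/m³, so C_C = C_{A0}−C_A−C_B = 1.292 kmol/m³; C_B/C_C = 0.738.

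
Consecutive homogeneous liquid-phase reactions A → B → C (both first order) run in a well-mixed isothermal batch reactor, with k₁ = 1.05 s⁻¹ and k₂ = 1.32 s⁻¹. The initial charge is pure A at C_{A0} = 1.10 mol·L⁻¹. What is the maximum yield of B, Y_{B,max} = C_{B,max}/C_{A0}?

0.327

For a first-order series the maximum intermediate yield is C_{B,max}/C_{A0} = (k₁/k₂)^[k₂/(k₂−k₁)].
= (1.05/1.32)^(1.32/(1.32−1.05)) = (0.7955)^(4.889) = 0.3267.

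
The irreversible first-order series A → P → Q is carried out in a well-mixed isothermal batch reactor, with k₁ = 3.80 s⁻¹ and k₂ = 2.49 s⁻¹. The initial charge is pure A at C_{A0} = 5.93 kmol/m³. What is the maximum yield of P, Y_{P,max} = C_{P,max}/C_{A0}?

Evaluating C_P at t_opt = ln(k₂/k₁)/(k₂−k₁) gives C_{P,max}/C_{A0} = (k₁/k₂)^[k₂/(k₂−k₁)].
= (3.80/2.49)^(2.49/(2.49−3.80)) = (1.526)^(-1.901) = 0.4478.

0.448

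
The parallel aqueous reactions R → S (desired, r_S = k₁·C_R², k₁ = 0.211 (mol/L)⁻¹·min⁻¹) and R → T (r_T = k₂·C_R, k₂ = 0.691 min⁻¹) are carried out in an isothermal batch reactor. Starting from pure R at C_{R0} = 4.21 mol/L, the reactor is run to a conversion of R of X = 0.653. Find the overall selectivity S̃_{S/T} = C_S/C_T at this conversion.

C_R = C_{R0}(1−X) = 1.461 mol/L.
Along a PFR/batch, dC_T/dC_R = −r_T/(r_S+r_T) = −k₂/(k₂+k₁·C_R).
Integrating from C_{R0} to C_R: C_T = (0.691/0.211)·ln[(0.691+0.211·4.21)/(0.691+0.211·1.46)] = 3.275·ln(1.579/0.9992) = 1.499 mol/L.
Then C_S = (C_{R0}−C_R) − C_T = 2.749 − 1.499 = 1.250 mol/L.
S̃_{S/T} = C_S/C_T = 1.250/1.499 = 0.834.

0.834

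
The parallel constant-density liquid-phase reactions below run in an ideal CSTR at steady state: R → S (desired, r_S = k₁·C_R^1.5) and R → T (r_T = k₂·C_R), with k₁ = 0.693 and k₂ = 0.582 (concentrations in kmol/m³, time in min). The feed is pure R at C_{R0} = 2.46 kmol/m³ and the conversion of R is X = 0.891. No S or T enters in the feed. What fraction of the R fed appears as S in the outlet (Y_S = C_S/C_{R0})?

0.340

Exit C_R = C_{R0}(1−X) = 2.46×0.109 = 0.2681 kmol/m³.
In a CSTR the entire volume is at exit conditions, so r_S = 0.693×0.2681^1.5 = 0.09622 and r_T = 0.582×0.2681 = 0.1561.
Fraction of consumed R going to S: r_S/(r_S+r_T) = 0.3814.
C_S = 0.3814·C_{R0}·X = 0.3814×2.46×0.891 = 0.836 kmol/m³; Y_S = C_S/C_{R0} = 0.340.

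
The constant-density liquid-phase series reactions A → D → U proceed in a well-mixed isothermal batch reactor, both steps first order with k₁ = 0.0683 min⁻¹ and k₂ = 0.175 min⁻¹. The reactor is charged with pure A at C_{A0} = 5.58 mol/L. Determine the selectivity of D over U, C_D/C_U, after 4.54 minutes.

The intermediate concentration in a first-order A→B→C sequence is C_D = k₁C_{A0}(e^(−k₁t) − e^(−k₂t))/(k₂−k₁).
e^(−k₁t) = e^(−0.0683×4.54) = e^(−0.3101) = 0.7334; e^(−k₂t) = e^(−0.7945) = 0.4518.
C_D = 0.0683×5.58/(0.175−0.0683) × (0.7334−0.4518) = 3.572×0.2816 = 1.006 mol/L.
C_A = C_{A0}e^(−k₁t) = 4.092 mol/L, so C_U = C_{A0}−C_A−C_D = 0.4819 mol/L; C_D/C_U = 2.09.

2.09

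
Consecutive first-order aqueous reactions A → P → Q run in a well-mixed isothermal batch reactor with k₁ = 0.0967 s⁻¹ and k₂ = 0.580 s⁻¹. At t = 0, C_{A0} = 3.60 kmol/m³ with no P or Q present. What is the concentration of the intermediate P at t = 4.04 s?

0.418 kmol/m³

The intermediate concentration in a first-order A→B→C sequence is C_P = k₁C_{A0}(e^(−k₁t) − e^(−k₂t))/(k₂−k₁).
e^(−k₁t) = e^(−0.0967×4.04) = e^(−0.3907) = 0.6766; e^(−k₂t) = e^(−2.343) = 0.09602.
C_P = 0.0967×3.60/(0.580−0.0967) × (0.6766−0.09602) = 0.7203×0.5806 = 0.4182 kmol/m³.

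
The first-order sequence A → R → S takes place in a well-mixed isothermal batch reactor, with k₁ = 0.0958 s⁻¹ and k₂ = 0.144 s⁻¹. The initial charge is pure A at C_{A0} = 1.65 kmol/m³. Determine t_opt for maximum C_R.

8.46 s

The intermediate peaks when r₁ = r₂, i.e. k₁e^(−k₁t) = k₂e^(−k₂t), giving t_opt = ln(k₂/k₁)/(k₂−k₁).
= ln(0.144/0.0958)/(0.144−0.0958) = ln(1.503)/0.04820 = 0.4076/0.04820 = 8.46 s.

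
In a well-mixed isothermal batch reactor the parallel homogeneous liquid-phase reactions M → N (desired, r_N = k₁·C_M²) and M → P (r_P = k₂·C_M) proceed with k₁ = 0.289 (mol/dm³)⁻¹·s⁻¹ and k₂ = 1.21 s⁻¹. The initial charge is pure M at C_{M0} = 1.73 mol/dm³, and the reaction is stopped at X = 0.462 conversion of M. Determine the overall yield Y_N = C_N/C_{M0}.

C_M = C_{M0}(1−X) = 0.9307 mol/dm³.
Along a PFR/batch, dC_P/dC_M = −r_P/(r_N+r_P) = −k₂/(k₂+k₁·C_M).
Integrating from C_{M0} to C_M: C_P = (1.21/0.289)·ln[(1.21+0.289·1.73)/(1.21+0.289·0.931)] = 4.187·ln(1.710/1.479) = 0.6076 mol/dm³.
Then C_N = (C_{M0}−C_M) − C_P = 0.7993 − 0.6076 = 0.1917 mol/dm³.
Y_N = C_N/C_{M0} = 0.1917/1.73 = 0.111.

0.111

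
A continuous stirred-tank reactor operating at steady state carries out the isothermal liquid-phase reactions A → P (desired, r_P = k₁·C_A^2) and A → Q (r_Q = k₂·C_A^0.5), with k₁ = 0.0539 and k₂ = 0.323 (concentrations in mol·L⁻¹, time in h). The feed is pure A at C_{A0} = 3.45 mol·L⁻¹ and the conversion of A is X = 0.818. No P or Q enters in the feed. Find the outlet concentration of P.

Exit C_A = C_{A0}(1−X) = 3.45×0.182 = 0.6279 mol·L⁻¹.
In a CSTR the entire volume is at exit conditions, so r_P = 0.0539×0.6279^2 = 0.02125 and r_Q = 0.323×0.6279^0.5 = 0.2559.
Fraction of consumed A going to P: r_P/(r_P+r_Q) = 0.07666.
C_P = 0.07666·C_{A0}·X = 0.07666×3.45×0.818 = 0.216 mol·L⁻¹.

0.216 mol·L⁻¹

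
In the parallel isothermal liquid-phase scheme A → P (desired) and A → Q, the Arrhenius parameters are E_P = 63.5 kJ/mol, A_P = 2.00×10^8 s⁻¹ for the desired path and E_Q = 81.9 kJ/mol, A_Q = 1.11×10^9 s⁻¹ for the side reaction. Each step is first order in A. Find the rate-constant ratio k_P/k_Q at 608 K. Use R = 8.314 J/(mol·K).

Since both paths have the same order in A, the concentration cancels and S_{P/Q} = k_P/k_Q = (A_P/A_Q)·exp[(E_Q−E_P)/(RT)].
(E_Q−E_P)/(RT) = (81.9−63.5)×10³/(8.314×608) = 18400/5055 = 3.640.
k_P/k_Q = (2.00×10^8/1.11×10^9)·exp(3.640) = 0.1802 × 38.09 = 6.86.
Since E_P < E_Q, lowering the temperature improves selectivity toward P.

6.86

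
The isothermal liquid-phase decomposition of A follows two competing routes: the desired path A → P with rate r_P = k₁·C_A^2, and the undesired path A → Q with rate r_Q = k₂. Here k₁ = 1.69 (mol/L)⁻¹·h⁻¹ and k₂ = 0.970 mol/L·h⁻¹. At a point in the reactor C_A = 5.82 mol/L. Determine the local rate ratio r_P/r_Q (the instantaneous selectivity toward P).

59.0

S_{P/Q} = r_P/r_Q = (k₁·C_A^2)/(k₂) = (k₁/k₂)·C_A^2.
= (1.69×5.820^2) / (0.970) = 57.24/0.9700 = 59.0.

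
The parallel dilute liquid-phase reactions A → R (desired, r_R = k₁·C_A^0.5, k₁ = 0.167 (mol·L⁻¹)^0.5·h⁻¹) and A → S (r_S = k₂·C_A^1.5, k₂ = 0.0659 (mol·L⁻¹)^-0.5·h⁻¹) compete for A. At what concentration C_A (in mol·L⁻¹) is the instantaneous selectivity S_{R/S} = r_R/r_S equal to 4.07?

S_{R/S} = (k₁/k₂)·C_A⁻¹ ⇒ C_A = (S·k₂/k₁)^(-1).
= (4.07×0.0659/0.167)^(-1) = (1.606)^(-1) = 0.623 mol·L⁻¹.

0.623 mol·L⁻¹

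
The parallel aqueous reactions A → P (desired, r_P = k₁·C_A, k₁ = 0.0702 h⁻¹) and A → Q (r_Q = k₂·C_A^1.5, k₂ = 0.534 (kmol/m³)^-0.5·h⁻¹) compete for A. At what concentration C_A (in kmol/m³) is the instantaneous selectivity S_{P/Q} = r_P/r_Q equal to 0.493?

0.0711 kmol/m³

S_{P/Q} = (k₁/k₂)·C_A^-0.5 ⇒ C_A = (S·k₂/k₁)^(-2).
= (0.493×0.534/0.0702)^(-2) = (3.750)^(-2) = 0.0711 kmol/m³.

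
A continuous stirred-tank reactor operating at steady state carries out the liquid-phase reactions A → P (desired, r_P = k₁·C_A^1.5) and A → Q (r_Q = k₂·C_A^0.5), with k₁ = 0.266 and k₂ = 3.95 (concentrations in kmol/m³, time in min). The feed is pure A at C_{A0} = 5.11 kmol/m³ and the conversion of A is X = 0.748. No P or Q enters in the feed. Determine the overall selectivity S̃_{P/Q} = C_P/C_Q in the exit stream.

0.0867

Exit C_A = C_{A0}(1−X) = 5.11×0.252 = 1.288 kmol/m³.
In a CSTR the entire volume is at exit conditions, so r_P = 0.266×1.288^1.5 = 0.3887 and r_Q = 3.95×1.288^0.5 = 4.482.
Overall selectivity = C_P/C_Q = r_Pτ/(r_Qτ) = r_P/r_Q = 0.0867.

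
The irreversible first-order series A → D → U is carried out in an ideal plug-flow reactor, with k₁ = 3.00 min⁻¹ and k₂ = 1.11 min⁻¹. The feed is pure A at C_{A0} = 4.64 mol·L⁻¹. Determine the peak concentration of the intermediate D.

At the optimum, C_{D,max}/C_{A0} = (k₁/k₂)^[k₂/(k₂−k₁)].
= (3.00/1.11)^(1.11/(1.11−3.00)) = (2.703)^(-0.5873) = 0.5577.
C_{D,max} = 0.5577×4.64 = 2.59 mol·L⁻¹.

2.59 mol·L⁻¹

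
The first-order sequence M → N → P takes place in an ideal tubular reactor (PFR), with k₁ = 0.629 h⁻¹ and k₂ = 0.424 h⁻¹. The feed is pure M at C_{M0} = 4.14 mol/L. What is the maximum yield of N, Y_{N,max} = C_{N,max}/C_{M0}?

0.442

At the optimum, C_{N,max}/C_{M0} = (k₁/k₂)^[k₂/(k₂−k₁)].
= (0.629/0.424)^(0.424/(0.424−0.629)) = (1.483)^(-2.068) = 0.4423.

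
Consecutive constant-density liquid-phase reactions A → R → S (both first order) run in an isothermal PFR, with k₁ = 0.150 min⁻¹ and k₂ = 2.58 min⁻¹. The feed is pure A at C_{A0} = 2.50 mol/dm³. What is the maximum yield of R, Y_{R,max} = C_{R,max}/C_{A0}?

0.0488

At the optimum, C_{R,max}/C_{A0} = (k₁/k₂)^[k₂/(k₂−k₁)].
= (0.150/2.58)^(2.58/(2.58−0.150)) = (0.05814)^(1.062) = 0.04878.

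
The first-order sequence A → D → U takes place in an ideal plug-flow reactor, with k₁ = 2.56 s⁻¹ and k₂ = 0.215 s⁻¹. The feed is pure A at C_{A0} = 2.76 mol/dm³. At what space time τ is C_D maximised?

For first-order series the maximum of C_D occurs at τ_opt = ln(k₂/k₁)/(k₂−k₁).
= ln(0.215/2.56)/(0.215−2.56) = ln(0.08398)/-2.345 = -2.477/-2.345 = 1.06 s.

1.06 s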